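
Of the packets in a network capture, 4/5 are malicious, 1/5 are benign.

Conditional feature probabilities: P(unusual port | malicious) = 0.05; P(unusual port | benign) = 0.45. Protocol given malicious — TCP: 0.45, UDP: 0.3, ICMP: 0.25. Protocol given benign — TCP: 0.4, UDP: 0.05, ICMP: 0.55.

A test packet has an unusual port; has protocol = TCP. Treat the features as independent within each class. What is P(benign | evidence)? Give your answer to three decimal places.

0.667

malicious: 0.8 × 0.05 × 0.45 = 0.018
benign: 0.2 × 0.45 × 0.4 = 0.036
P(benign | x) = 0.036 / 0.054 ≈ 0.667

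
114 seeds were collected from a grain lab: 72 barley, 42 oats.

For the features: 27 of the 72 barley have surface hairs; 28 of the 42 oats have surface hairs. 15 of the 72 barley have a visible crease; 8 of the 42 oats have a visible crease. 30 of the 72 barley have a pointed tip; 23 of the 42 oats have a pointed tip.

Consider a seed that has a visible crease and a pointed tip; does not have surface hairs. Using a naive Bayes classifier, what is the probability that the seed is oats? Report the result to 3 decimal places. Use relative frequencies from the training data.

0.272

barley: (72/114) × (45/72) × (15/72) × (30/72) ≈ 0.0342654
oats: (42/114) × (14/42) × (8/42) × (23/42) ≈ 0.0128098
P(oats | x) = 0.0128098 / 0.0470752 ≈ 0.272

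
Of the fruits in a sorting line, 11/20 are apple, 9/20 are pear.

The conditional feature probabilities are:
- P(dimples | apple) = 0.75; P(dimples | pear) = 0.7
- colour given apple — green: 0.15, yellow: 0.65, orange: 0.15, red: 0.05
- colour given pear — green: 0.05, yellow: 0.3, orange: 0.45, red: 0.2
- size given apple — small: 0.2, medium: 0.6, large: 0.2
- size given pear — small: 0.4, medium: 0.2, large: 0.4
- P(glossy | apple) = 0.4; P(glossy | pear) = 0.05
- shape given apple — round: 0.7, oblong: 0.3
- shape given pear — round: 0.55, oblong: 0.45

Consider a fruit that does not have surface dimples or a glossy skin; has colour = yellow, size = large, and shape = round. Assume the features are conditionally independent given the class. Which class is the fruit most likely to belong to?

pear

apple: 0.55 × (1−0.75) × 0.65 × 0.2 × (1−0.4) × 0.7 = 0.0075075
pear: 0.45 × (1−0.7) × 0.3 × 0.4 × (1−0.05) × 0.55 = 0.0084645
Highest score → pear.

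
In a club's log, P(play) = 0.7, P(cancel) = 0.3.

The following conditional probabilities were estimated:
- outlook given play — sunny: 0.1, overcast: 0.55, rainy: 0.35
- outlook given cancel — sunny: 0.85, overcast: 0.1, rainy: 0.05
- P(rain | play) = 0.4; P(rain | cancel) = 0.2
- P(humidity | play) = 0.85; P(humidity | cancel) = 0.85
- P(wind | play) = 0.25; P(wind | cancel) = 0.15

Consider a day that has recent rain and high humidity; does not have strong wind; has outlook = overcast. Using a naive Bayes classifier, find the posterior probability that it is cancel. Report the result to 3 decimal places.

play: 0.7 × 0.55 × 0.4 × 0.85 × (1−0.25) = 0.098175
cancel: 0.3 × 0.1 × 0.2 × 0.85 × (1−0.15) = 0.004335
P(cancel | x) = 0.004335 / 0.10251 ≈ 0.042

0.042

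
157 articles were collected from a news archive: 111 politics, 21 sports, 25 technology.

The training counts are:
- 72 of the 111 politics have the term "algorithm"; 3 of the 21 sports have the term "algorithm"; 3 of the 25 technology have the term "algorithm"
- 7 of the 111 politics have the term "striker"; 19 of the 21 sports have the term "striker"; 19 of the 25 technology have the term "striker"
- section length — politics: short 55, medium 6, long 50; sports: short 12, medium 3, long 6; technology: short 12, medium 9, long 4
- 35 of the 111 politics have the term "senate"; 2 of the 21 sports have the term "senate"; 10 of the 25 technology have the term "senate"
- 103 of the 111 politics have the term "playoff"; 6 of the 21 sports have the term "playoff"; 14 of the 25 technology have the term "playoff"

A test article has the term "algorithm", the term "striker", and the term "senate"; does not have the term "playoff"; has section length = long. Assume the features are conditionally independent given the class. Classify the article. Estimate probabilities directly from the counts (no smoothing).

politics: (111/157) × (72/111) × (7/111) × (50/111) × (35/111) × (8/111) ≈ 0.000296051
sports: (21/157) × (3/21) × (19/21) × (6/21) × (2/21) × (15/21) ≈ 0.000336024
technology: (25/157) × (3/25) × (19/25) × (4/25) × (10/25) × (11/25) ≈ 0.000408948
Highest score → technology.

technology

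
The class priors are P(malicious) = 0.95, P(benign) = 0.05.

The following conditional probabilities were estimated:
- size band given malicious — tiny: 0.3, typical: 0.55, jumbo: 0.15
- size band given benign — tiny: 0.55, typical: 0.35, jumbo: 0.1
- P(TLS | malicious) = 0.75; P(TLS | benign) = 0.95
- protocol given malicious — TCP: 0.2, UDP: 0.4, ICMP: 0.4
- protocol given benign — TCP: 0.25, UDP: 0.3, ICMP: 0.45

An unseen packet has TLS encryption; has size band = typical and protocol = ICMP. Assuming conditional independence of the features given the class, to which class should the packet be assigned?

malicious: 0.95 × 0.55 × 0.75 × 0.4 = 0.15675
benign: 0.05 × 0.35 × 0.95 × 0.45 = 0.00748125
Highest score → malicious.

malicious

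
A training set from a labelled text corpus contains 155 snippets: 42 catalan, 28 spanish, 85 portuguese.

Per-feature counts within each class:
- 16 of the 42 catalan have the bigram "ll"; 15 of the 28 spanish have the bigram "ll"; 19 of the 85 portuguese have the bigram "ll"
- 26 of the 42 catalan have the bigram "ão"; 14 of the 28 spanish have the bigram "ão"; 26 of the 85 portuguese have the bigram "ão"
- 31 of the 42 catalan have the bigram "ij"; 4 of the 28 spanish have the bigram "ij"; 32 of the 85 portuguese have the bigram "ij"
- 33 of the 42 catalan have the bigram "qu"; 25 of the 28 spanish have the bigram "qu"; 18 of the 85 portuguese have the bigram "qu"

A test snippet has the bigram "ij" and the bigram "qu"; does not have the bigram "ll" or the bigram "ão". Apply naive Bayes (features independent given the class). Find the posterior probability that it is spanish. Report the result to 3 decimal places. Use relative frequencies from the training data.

catalan: (42/155) × (26/42) × (16/42) × (31/42) × (33/42) ≈ 0.0370586
spanish: (28/155) × (13/28) × (14/28) × (4/28) × (25/28) ≈ 0.00534891
portuguese: (85/155) × (66/85) × (59/85) × (32/85) × (18/85) ≈ 0.023563
P(spanish | x) = 0.00534891 / 0.06597051 ≈ 0.081

0.081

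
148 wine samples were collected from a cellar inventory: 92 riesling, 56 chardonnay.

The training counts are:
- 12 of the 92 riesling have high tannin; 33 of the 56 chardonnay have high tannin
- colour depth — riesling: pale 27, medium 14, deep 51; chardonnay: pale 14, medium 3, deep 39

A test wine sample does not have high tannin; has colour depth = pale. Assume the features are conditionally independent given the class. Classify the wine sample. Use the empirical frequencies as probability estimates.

riesling

riesling: (92/148) × (80/92) × (27/92) ≈ 0.158637
chardonnay: (56/148) × (23/56) × (14/56) ≈ 0.0388514
Highest score → riesling.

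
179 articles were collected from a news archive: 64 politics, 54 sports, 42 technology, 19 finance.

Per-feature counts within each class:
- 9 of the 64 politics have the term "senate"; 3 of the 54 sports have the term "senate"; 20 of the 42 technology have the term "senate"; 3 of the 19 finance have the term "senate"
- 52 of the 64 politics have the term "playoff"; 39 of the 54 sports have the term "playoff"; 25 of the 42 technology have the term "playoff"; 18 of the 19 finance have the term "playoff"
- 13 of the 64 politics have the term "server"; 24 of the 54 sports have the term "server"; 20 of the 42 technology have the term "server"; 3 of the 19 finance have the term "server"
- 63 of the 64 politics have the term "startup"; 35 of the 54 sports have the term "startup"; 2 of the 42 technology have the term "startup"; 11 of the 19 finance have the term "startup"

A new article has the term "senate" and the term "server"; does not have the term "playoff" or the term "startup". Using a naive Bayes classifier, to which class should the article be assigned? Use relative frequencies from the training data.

politics: (64/179) × (9/64) × (12/64) × (13/64) × (1/64) ≈ 0.0000299209
sports: (54/179) × (3/54) × (15/54) × (24/54) × (19/54) ≈ 0.00072802
technology: (42/179) × (20/42) × (17/42) × (20/42) × (40/42) ≈ 0.0205101
finance: (19/179) × (3/19) × (1/19) × (3/19) × (8/19) ≈ 0.0000586433
Highest score → technology.

technology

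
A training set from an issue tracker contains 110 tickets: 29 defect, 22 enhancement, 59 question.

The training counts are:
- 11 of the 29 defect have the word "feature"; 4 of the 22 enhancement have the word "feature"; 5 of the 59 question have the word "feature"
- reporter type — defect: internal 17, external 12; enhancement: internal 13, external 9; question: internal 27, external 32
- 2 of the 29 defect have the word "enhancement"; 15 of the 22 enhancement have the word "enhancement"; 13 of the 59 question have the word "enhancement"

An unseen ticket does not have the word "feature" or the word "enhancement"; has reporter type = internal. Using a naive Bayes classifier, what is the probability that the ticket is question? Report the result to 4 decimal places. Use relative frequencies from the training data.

defect: (29/110) × (18/29) × (17/29) × (27/29) ≈ 0.0893093
enhancement: (22/110) × (18/22) × (13/22) × (7/22) ≈ 0.0307663
question: (59/110) × (54/59) × (27/59) × (46/59) ≈ 0.175153
P(question | x) = 0.175153 / 0.2952286 ≈ 0.5933

0.5933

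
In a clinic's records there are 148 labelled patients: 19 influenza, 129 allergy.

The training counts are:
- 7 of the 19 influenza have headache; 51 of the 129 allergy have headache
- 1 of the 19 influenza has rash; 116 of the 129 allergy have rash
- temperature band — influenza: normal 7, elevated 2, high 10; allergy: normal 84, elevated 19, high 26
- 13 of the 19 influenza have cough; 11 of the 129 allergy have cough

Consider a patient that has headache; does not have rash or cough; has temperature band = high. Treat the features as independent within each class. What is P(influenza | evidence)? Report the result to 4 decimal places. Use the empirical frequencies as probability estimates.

influenza: (19/148) × (7/19) × (18/19) × (10/19) × (6/19) ≈ 0.00744731
allergy: (129/148) × (51/129) × (13/129) × (26/129) × (118/129) ≈ 0.00640233
P(influenza | x) = 0.00744731 / 0.01384964 ≈ 0.5377

0.5377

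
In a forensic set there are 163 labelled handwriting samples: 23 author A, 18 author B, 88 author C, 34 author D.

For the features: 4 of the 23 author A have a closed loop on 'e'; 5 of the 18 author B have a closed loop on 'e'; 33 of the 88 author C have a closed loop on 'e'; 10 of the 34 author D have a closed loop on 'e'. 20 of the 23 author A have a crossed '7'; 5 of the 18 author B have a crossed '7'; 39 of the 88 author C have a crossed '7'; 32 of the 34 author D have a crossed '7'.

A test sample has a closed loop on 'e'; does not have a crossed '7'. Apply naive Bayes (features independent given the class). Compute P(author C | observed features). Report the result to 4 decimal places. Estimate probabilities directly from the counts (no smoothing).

0.7956

author A: (23/163) × (4/23) × (3/23) ≈ 0.00320085
author B: (18/163) × (5/18) × (13/18) ≈ 0.0221541
author C: (88/163) × (33/88) × (49/88) ≈ 0.11273
author D: (34/163) × (10/34) × (2/34) ≈ 0.00360881
P(author C | x) = 0.11273 / 0.14169376 ≈ 0.7956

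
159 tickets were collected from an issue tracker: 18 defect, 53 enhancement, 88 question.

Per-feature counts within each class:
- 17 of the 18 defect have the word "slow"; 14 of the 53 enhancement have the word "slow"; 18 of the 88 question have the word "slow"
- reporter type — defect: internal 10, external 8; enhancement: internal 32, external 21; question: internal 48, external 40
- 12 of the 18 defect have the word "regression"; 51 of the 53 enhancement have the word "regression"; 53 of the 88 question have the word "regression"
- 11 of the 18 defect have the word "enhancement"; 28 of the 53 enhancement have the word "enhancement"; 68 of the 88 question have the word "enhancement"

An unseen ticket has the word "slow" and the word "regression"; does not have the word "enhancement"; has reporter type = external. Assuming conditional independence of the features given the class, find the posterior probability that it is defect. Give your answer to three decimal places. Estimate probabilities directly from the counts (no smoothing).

0.350

defect: (18/159) × (17/18) × (8/18) × (12/18) × (7/18) ≈ 0.0123198
enhancement: (53/159) × (14/53) × (21/53) × (51/53) × (25/53) ≈ 0.0158355
question: (88/159) × (18/88) × (40/88) × (53/88) × (20/88) ≈ 0.00704358
P(defect | x) = 0.0123198 / 0.03519888 ≈ 0.350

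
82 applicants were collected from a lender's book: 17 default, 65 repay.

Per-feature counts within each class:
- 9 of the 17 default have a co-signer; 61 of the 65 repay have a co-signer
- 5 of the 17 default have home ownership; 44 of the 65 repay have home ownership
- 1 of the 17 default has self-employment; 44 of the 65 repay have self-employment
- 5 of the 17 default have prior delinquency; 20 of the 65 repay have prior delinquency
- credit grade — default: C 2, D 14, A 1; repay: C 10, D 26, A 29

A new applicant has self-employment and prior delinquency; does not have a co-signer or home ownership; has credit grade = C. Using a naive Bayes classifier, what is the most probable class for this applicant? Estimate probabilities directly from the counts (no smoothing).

default: (17/82) × (8/17) × (12/17) × (1/17) × (5/17) × (2/17) ≈ 0.000140172
repay: (65/82) × (4/65) × (21/65) × (44/65) × (20/65) × (10/65) ≈ 0.000505004
Highest score → repay.

repay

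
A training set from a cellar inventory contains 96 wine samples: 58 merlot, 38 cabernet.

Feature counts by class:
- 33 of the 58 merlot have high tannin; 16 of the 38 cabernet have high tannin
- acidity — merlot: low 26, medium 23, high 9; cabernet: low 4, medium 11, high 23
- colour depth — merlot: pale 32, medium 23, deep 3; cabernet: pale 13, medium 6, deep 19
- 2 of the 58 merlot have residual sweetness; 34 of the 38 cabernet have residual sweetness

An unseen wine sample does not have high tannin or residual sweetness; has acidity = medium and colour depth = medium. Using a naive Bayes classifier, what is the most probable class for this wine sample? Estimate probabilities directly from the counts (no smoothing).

merlot: (58/96) × (25/58) × (23/58) × (23/58) × (56/58) ≈ 0.0395393
cabernet: (38/96) × (22/38) × (11/38) × (6/38) × (4/38) ≈ 0.00110257
Highest score → merlot.

merlot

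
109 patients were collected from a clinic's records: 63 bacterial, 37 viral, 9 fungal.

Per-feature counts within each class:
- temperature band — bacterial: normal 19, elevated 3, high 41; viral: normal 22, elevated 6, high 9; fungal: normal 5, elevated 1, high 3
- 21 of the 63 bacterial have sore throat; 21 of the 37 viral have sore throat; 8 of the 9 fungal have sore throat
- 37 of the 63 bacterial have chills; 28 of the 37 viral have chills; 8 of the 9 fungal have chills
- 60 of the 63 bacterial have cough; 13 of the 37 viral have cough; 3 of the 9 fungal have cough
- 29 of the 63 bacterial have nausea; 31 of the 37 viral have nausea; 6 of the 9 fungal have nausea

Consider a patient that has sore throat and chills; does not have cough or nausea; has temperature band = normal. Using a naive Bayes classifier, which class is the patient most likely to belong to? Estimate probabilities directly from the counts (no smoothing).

bacterial: (63/109) × (19/63) × (21/63) × (37/63) × (3/63) × (34/63) ≈ 0.000876973
viral: (37/109) × (22/37) × (21/37) × (28/37) × (24/37) × (6/37) ≈ 0.00911862
fungal: (9/109) × (5/9) × (8/9) × (8/9) × (6/9) × (3/9) ≈ 0.00805427
Highest score → viral.

viral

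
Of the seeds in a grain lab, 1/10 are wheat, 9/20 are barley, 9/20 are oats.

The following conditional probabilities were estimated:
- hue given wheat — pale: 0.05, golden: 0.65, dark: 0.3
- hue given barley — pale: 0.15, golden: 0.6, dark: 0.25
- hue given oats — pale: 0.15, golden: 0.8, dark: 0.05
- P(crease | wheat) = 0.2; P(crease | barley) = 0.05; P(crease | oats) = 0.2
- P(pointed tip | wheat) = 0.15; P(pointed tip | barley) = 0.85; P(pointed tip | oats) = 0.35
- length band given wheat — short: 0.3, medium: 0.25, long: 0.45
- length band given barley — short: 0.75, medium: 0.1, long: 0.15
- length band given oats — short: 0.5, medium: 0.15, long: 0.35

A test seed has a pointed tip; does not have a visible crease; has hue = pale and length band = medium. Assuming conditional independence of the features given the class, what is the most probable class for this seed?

barley

wheat: 0.1 × 0.05 × (1−0.2) × 0.15 × 0.25 = 0.00015
barley: 0.45 × 0.15 × (1−0.05) × 0.85 × 0.1 = 0.005450625
oats: 0.45 × 0.15 × (1−0.2) × 0.35 × 0.15 = 0.002835
Highest score → barley.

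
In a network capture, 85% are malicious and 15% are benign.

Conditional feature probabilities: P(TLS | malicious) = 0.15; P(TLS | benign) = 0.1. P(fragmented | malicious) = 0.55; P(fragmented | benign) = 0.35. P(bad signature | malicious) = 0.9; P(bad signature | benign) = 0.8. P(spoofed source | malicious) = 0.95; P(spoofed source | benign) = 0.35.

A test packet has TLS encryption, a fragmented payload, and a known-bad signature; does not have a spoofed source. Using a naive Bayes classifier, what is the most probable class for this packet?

malicious

malicious: 0.85 × 0.15 × 0.55 × 0.9 × (1−0.95) = 0.003155625
benign: 0.15 × 0.1 × 0.35 × 0.8 × (1−0.35) = 0.00273
Highest score → malicious.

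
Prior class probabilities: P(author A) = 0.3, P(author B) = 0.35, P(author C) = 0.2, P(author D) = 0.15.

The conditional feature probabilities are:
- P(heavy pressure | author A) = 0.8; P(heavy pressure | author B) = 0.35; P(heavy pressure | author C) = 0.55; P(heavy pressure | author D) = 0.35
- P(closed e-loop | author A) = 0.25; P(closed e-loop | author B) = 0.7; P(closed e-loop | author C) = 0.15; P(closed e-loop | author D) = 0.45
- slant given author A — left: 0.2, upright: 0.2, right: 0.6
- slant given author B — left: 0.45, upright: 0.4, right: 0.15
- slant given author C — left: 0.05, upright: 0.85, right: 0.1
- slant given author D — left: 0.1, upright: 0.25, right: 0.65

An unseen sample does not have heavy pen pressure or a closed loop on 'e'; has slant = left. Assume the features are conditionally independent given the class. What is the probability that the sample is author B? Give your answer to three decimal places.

0.628

author A: 0.3 × (1−0.8) × (1−0.25) × 0.2 = 0.009
author B: 0.35 × (1−0.35) × (1−0.7) × 0.45 = 0.0307125
author C: 0.2 × (1−0.55) × (1−0.15) × 0.05 = 0.003825
author D: 0.15 × (1−0.35) × (1−0.45) × 0.1 = 0.0053625
P(author B | x) = 0.0307125 / 0.0489 ≈ 0.628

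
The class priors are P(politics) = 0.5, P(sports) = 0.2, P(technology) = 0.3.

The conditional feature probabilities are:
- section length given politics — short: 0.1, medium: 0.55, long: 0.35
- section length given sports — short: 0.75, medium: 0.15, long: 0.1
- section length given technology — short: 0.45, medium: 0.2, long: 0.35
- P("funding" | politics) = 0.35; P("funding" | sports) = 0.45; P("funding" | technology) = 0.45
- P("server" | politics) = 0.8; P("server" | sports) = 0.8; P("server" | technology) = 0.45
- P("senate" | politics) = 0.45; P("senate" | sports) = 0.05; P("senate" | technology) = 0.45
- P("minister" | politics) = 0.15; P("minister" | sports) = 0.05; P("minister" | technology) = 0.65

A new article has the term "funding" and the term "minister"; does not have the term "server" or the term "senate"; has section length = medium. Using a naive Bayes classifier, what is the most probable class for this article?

technology

politics: 0.5 × 0.55 × 0.35 × (1−0.8) × (1−0.45) × 0.15 = 0.001588125
sports: 0.2 × 0.15 × 0.45 × (1−0.8) × (1−0.05) × 0.05 = 0.00012825
technology: 0.3 × 0.2 × 0.45 × (1−0.45) × (1−0.45) × 0.65 = 0.005308875
Highest score → technology.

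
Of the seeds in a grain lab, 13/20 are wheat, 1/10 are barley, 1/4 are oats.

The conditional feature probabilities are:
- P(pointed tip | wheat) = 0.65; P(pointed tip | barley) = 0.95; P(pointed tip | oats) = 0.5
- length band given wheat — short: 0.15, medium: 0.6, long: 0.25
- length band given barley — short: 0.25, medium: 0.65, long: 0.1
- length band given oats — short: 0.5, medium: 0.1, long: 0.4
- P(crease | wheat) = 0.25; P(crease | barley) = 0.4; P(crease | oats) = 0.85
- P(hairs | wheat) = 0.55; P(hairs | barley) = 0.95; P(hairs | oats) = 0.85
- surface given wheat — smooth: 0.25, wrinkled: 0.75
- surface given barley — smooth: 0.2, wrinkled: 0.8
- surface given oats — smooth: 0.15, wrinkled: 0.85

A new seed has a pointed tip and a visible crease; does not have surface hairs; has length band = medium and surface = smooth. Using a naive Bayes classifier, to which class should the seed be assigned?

wheat: 0.65 × 0.65 × 0.6 × 0.25 × (1−0.55) × 0.25 = 0.0071296875
barley: 0.1 × 0.95 × 0.65 × 0.4 × (1−0.95) × 0.2 = 0.000247
oats: 0.25 × 0.5 × 0.1 × 0.85 × (1−0.85) × 0.15 = 0.0002390625
Highest score → wheat.

wheat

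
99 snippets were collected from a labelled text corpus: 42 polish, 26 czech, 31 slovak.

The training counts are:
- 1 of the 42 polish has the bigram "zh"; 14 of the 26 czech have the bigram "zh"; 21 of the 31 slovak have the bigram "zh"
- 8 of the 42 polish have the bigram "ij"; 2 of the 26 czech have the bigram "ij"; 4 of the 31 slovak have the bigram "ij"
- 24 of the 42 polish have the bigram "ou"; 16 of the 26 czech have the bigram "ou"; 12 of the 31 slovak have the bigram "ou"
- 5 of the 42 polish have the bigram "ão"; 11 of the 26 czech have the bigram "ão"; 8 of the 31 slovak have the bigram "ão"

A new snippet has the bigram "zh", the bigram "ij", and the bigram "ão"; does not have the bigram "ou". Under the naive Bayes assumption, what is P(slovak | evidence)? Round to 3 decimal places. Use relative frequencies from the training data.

0.699

polish: (42/99) × (1/42) × (8/42) × (18/42) × (5/42) ≈ 0.0000981634
czech: (26/99) × (14/26) × (2/26) × (10/26) × (11/26) ≈ 0.00177009
slovak: (31/99) × (21/31) × (4/31) × (19/31) × (8/31) ≈ 0.00432915
P(slovak | x) = 0.00432915 / 0.0061974034 ≈ 0.699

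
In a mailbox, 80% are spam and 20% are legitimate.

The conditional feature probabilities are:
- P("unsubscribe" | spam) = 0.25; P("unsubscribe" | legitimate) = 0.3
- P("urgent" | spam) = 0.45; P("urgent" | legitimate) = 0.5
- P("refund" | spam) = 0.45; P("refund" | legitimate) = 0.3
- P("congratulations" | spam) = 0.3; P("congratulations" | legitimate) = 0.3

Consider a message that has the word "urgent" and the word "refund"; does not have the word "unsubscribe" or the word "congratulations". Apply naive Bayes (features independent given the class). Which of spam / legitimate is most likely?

spam

spam: 0.8 × (1−0.25) × 0.45 × 0.45 × (1−0.3) = 0.08505
legitimate: 0.2 × (1−0.3) × 0.5 × 0.3 × (1−0.3) = 0.0147
Highest score → spam.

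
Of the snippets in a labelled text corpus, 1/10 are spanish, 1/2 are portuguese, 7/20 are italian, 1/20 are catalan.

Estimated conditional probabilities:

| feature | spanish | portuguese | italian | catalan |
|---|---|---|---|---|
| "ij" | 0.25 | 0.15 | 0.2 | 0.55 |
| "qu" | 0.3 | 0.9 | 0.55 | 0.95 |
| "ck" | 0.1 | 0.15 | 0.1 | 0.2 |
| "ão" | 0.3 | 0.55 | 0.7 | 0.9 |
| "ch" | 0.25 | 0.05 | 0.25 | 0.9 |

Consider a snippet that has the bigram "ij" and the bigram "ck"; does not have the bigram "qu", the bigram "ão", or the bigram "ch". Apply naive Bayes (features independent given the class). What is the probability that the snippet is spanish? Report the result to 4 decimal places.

0.4352

spanish: 0.1 × 0.25 × (1−0.3) × 0.1 × (1−0.3) × (1−0.25) = 0.00091875
portuguese: 0.5 × 0.15 × (1−0.9) × 0.15 × (1−0.55) × (1−0.05) = 0.0004809375
italian: 0.35 × 0.2 × (1−0.55) × 0.1 × (1−0.7) × (1−0.25) = 0.00070875
catalan: 0.05 × 0.55 × (1−0.95) × 0.2 × (1−0.9) × (1−0.9) = 0.00000275
P(spanish | x) = 0.00091875 / 0.0021111875 ≈ 0.4352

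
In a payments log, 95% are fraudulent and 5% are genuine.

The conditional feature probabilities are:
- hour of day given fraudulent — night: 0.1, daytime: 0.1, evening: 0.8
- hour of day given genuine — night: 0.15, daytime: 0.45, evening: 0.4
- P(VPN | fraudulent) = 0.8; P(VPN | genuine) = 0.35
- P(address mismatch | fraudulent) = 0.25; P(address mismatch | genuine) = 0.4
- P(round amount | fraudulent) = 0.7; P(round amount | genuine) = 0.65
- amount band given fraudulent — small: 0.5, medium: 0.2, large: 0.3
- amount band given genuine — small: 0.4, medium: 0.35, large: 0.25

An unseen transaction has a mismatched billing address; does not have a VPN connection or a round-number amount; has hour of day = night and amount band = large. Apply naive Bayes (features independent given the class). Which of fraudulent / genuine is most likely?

fraudulent

fraudulent: 0.95 × 0.1 × (1−0.8) × 0.25 × (1−0.7) × 0.3 = 0.0004275
genuine: 0.05 × 0.15 × (1−0.35) × 0.4 × (1−0.65) × 0.25 = 0.000170625
Highest score → fraudulent.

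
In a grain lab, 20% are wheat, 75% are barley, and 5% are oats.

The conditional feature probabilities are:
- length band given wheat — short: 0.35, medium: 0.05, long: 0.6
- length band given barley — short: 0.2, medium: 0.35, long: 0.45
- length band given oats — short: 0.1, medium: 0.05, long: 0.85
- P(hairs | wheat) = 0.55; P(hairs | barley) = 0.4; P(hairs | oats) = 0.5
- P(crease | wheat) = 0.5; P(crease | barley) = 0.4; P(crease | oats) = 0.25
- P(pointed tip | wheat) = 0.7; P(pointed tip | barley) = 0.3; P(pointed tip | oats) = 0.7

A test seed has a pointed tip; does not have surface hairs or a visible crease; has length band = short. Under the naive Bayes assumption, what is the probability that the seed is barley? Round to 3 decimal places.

wheat: 0.2 × 0.35 × (1−0.55) × (1−0.5) × 0.7 = 0.011025
barley: 0.75 × 0.2 × (1−0.4) × (1−0.4) × 0.3 = 0.0162
oats: 0.05 × 0.1 × (1−0.5) × (1−0.25) × 0.7 = 0.0013125
P(barley | x) = 0.0162 / 0.0285375 ≈ 0.568

0.568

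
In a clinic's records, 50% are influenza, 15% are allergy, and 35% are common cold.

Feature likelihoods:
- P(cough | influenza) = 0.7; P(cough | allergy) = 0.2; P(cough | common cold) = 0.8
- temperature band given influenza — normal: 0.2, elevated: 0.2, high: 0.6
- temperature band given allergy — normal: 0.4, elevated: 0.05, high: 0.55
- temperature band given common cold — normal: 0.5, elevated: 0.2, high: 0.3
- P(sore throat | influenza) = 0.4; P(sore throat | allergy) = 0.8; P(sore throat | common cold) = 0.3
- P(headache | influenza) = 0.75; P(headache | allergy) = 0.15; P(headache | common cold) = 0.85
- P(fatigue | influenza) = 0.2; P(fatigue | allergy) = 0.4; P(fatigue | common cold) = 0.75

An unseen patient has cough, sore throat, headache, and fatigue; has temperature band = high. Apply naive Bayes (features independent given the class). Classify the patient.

common cold

influenza: 0.5 × 0.7 × 0.6 × 0.4 × 0.75 × 0.2 = 0.0126
allergy: 0.15 × 0.2 × 0.55 × 0.8 × 0.15 × 0.4 = 0.000792
common cold: 0.35 × 0.8 × 0.3 × 0.3 × 0.85 × 0.75 = 0.016065
Highest score → common cold.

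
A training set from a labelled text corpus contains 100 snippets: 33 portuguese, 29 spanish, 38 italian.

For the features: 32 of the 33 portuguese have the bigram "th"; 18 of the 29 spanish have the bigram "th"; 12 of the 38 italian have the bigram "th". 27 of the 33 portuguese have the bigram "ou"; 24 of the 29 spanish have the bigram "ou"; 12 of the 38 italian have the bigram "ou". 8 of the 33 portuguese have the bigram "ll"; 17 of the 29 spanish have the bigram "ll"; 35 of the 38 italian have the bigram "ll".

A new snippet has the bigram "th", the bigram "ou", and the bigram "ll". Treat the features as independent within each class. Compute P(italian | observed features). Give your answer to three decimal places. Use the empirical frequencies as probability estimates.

portuguese: (33/100) × (32/33) × (27/33) × (8/33) ≈ 0.0634711
spanish: (29/100) × (18/29) × (24/29) × (17/29) ≈ 0.0873246
italian: (38/100) × (12/38) × (12/38) × (35/38) ≈ 0.034903
P(italian | x) = 0.034903 / 0.1856987 ≈ 0.188

0.188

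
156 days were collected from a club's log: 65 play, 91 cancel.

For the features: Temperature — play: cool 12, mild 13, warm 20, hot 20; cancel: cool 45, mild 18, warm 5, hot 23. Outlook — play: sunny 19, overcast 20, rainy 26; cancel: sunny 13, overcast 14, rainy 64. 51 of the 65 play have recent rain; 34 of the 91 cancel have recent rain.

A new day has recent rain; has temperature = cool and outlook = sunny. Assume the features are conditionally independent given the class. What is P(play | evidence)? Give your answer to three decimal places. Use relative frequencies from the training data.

0.534

play: (65/156) × (12/65) × (19/65) × (51/65) ≈ 0.0176422
cancel: (91/156) × (45/91) × (13/91) × (34/91) ≈ 0.0153967
P(play | x) = 0.0176422 / 0.0330389 ≈ 0.534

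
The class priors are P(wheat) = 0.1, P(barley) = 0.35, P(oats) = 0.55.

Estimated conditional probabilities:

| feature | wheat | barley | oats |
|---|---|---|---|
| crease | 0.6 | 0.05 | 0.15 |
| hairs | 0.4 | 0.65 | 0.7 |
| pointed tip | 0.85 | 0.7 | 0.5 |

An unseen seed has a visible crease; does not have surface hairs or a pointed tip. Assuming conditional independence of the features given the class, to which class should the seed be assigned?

wheat: 0.1 × 0.6 × (1−0.4) × (1−0.85) = 0.0054
barley: 0.35 × 0.05 × (1−0.65) × (1−0.7) = 0.0018375
oats: 0.55 × 0.15 × (1−0.7) × (1−0.5) = 0.012375
Highest score → oats.

oats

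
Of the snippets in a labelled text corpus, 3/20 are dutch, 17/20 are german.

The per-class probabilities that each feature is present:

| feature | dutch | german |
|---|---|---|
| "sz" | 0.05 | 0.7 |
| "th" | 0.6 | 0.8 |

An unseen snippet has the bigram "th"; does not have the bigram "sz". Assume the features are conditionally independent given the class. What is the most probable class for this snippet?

german

dutch: 0.15 × (1−0.05) × 0.6 = 0.0855
german: 0.85 × (1−0.7) × 0.8 = 0.204
Highest score → german.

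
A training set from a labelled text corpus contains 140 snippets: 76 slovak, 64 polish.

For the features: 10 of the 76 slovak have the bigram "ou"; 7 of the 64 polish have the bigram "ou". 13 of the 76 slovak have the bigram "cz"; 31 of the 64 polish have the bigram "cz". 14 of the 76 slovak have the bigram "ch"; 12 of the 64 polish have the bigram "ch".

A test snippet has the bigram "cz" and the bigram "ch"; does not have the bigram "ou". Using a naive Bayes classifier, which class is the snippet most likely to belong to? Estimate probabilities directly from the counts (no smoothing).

polish

slovak: (76/140) × (66/76) × (13/76) × (14/76) ≈ 0.0148546
polish: (64/140) × (57/64) × (31/64) × (12/64) ≈ 0.0369768
Highest score → polish.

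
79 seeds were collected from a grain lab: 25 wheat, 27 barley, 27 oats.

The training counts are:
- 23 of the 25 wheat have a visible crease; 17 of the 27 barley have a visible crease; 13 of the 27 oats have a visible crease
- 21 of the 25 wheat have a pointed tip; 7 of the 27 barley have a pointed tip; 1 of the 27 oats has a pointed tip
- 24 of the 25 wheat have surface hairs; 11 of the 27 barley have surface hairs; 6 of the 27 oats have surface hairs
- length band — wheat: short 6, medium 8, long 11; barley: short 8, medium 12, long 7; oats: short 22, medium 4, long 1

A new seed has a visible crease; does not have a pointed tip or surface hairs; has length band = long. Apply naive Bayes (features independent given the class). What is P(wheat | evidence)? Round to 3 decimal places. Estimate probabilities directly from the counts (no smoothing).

wheat: (25/79) × (23/25) × (4/25) × (1/25) × (11/25) ≈ 0.000819848
barley: (27/79) × (17/27) × (20/27) × (16/27) × (7/27) ≈ 0.0244894
oats: (27/79) × (13/27) × (26/27) × (21/27) × (1/27) ≈ 0.00456476
P(wheat | x) = 0.000819848 / 0.029874008 ≈ 0.027

0.027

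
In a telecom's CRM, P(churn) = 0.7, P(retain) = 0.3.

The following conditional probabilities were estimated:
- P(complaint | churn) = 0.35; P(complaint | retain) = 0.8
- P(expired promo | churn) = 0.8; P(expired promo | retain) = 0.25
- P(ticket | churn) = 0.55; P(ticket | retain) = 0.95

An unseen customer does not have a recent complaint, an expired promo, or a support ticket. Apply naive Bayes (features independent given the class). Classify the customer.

churn: 0.7 × (1−0.35) × (1−0.8) × (1−0.55) = 0.04095
retain: 0.3 × (1−0.8) × (1−0.25) × (1−0.95) = 0.00225
Highest score → churn.

churn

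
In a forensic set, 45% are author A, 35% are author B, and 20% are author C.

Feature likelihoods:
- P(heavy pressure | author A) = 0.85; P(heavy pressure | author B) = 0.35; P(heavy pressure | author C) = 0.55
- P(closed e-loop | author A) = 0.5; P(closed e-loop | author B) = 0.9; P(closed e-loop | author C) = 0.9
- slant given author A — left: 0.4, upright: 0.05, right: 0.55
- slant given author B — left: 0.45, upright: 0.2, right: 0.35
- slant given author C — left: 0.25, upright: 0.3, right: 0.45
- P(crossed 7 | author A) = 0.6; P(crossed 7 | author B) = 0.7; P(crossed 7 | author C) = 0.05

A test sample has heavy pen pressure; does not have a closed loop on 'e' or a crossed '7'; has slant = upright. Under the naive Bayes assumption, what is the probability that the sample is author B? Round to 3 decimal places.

0.096

author A: 0.45 × 0.85 × (1−0.5) × 0.05 × (1−0.6) = 0.003825
author B: 0.35 × 0.35 × (1−0.9) × 0.2 × (1−0.7) = 0.000735
author C: 0.2 × 0.55 × (1−0.9) × 0.3 × (1−0.05) = 0.003135
P(author B | x) = 0.000735 / 0.007695 ≈ 0.096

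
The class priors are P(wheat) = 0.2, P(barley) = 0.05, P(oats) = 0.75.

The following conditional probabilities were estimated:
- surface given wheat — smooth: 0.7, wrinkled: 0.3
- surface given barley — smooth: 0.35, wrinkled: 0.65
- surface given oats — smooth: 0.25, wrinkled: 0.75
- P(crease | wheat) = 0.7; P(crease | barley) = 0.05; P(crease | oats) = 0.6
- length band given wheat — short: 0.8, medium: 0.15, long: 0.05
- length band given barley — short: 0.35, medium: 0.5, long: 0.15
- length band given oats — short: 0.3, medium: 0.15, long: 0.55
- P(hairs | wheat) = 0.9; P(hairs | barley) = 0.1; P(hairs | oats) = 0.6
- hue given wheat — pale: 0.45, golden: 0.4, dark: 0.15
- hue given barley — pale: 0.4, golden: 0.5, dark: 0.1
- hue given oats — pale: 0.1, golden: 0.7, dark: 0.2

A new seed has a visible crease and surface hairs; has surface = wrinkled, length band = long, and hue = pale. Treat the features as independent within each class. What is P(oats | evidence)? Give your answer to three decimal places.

wheat: 0.2 × 0.3 × 0.7 × 0.05 × 0.9 × 0.45 = 0.0008505
barley: 0.05 × 0.65 × 0.05 × 0.15 × 0.1 × 0.4 = 0.00000975
oats: 0.75 × 0.75 × 0.6 × 0.55 × 0.6 × 0.1 = 0.0111375
P(oats | x) = 0.0111375 / 0.01199775 ≈ 0.928

0.928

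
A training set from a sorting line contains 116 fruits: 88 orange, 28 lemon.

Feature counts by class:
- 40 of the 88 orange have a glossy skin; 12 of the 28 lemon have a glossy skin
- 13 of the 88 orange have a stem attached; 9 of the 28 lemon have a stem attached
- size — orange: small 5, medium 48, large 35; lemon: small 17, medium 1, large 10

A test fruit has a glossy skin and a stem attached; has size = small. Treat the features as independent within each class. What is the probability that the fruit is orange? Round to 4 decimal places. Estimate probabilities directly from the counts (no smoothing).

orange: (88/116) × (40/88) × (13/88) × (5/88) ≈ 0.00289434
lemon: (28/116) × (12/28) × (9/28) × (17/28) ≈ 0.0201882
P(orange | x) = 0.00289434 / 0.02308254 ≈ 0.1254

0.1254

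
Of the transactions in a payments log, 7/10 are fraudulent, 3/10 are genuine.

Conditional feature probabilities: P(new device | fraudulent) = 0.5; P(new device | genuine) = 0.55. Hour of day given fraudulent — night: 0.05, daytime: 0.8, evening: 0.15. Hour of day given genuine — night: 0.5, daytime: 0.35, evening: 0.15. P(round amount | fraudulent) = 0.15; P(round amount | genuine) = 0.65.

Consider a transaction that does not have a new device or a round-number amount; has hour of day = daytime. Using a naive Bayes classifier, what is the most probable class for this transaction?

fraudulent: 0.7 × (1−0.5) × 0.8 × (1−0.15) = 0.238
genuine: 0.3 × (1−0.55) × 0.35 × (1−0.65) = 0.0165375
Highest score → fraudulent.

fraudulent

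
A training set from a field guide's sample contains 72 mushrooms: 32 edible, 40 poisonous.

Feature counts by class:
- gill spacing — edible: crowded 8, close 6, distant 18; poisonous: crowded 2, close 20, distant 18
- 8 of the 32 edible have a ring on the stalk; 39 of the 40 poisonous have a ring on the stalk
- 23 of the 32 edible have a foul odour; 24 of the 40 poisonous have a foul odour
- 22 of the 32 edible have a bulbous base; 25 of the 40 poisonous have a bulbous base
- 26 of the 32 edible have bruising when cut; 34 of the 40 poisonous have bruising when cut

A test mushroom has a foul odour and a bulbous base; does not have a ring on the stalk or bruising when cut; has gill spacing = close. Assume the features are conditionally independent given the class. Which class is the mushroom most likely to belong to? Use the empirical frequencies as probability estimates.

edible

edible: (32/72) × (6/32) × (24/32) × (23/32) × (22/32) × (6/32) = 0.00579071044921875
poisonous: (40/72) × (20/40) × (1/40) × (24/40) × (25/40) × (6/40) = 0.000390625
Highest score → edible.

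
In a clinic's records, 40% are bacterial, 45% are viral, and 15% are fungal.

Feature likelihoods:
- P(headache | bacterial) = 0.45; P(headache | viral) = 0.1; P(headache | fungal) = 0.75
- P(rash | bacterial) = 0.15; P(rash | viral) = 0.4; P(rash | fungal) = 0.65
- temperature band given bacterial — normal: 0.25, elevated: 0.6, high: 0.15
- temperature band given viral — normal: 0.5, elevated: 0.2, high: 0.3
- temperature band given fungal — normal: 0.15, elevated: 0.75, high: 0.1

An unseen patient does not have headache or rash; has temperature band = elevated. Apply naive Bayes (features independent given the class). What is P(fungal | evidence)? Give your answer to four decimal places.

bacterial: 0.4 × (1−0.45) × (1−0.15) × 0.6 = 0.1122
viral: 0.45 × (1−0.1) × (1−0.4) × 0.2 = 0.0486
fungal: 0.15 × (1−0.75) × (1−0.65) × 0.75 = 0.00984375
P(fungal | x) = 0.00984375 / 0.17064375 ≈ 0.0577

0.0577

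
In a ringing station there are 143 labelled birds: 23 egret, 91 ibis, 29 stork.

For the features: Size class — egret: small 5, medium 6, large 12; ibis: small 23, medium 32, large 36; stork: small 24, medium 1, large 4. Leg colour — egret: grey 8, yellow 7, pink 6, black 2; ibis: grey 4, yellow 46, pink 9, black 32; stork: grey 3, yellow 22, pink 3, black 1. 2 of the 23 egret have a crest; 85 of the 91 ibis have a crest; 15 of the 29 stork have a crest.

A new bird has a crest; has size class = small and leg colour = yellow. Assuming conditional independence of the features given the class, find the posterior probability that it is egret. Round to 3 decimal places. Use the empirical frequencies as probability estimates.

egret: (23/143) × (5/23) × (7/23) × (2/23) ≈ 0.000925351
ibis: (91/143) × (23/91) × (46/91) × (85/91) ≈ 0.0759427
stork: (29/143) × (24/29) × (22/29) × (15/29) ≈ 0.0658557
P(egret | x) = 0.000925351 / 0.142723751 ≈ 0.006

0.006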